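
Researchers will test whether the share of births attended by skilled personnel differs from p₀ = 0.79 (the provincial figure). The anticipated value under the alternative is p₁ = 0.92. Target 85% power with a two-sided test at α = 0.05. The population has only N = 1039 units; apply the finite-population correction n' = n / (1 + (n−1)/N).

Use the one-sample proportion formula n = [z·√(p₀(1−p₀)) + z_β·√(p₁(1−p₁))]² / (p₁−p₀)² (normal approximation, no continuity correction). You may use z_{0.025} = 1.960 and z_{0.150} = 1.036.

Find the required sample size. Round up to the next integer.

n = 65

n = [z_{α/2}·√(p₀q₀) + z_β·√(p₁q₁)]² / (p₁ − p₀)²
  = [1.960·√(0.79·0.21) + 1.036·√(0.92·0.08)]² / (0.13)²
  = [1.960·0.4073 + 1.036·0.2713]² / 0.0169
  = [1.0794]² / 0.0169
  = 68.94
Finite-population correction (N = 1039): 68.94 / (1 + (68.94 − 1)/1039) = 64.71.
Round up → n = 65.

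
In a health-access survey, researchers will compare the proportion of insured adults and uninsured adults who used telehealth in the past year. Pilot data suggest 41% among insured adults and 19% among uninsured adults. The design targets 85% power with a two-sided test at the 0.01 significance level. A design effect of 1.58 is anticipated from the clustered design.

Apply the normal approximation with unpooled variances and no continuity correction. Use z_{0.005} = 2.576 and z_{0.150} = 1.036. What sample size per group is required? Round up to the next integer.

n = (z_{α/2} + z_β)² · [p₁(1−p₁) + p₂(1−p₂)] / (p₁ − p₂)²
  = (2.576 + 1.036)² · (0.41·0.59 + 0.19·0.81) / (0.22)²
  = (3.612)² · (0.2419 + 0.1539) / 0.0484
  = 13.0465 · 0.3958 / 0.0484
  = 106.69
Design effect: 1.58 × 106.69 = 168.57.
Round up → n = 169 per group.

n = 169 per group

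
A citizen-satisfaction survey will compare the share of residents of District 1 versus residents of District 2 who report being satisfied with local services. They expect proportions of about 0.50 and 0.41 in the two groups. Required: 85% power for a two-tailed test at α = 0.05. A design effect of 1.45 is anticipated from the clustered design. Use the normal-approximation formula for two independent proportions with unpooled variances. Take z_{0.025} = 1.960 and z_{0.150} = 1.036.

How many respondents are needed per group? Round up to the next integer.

n = (z_{α/2} + z_β)² · [p₁(1−p₁) + p₂(1−p₂)] / (p₁ − p₂)²
  = (1.960 + 1.036)² · (0.50·0.50 + 0.41·0.59) / (0.09)²
  = (2.996)² · (0.2500 + 0.2419) / 0.0081
  = 8.9760 · 0.4919 / 0.0081
  = 545.10
Design effect: 1.45 × 545.10 = 790.39.
Round up → n = 791 per group.

n = 791 per group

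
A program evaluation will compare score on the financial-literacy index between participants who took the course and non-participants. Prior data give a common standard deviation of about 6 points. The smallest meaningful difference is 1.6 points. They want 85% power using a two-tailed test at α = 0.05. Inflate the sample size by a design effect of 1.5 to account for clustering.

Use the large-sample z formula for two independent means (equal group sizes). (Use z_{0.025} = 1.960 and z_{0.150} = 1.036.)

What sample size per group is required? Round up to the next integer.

n = (z_{α/2} + z_β)² · (σ₁² + σ₂²) / δ²
  = (1.960 + 1.036)² · (2·6² = 72) / 1.6²
  = 8.9760 · 72 / 2.56
  = 252.45
Design effect: 1.5 × 252.45 = 378.68.
Round up → n = 379 per group.

n = 379 per group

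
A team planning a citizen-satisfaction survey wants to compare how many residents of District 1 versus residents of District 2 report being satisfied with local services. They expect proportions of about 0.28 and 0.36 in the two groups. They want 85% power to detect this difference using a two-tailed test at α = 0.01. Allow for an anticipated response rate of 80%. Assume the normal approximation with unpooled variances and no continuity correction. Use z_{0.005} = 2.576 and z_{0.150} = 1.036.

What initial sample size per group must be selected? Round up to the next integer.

n = (z_{α/2} + z_β)² · [p₁(1−p₁) + p₂(1−p₂)] / (p₁ − p₂)²
  = (2.576 + 1.036)² · (0.28·0.72 + 0.36·0.64) / (-0.08)²
  = (3.612)² · (0.2016 + 0.2304) / 0.0064
  = 13.0465 · 0.4320 / 0.0064
  = 880.64
Adjust for 80% response: 880.64 / 0.80 = 1100.80.
Round up → n = 1101 per group.

n = 1101 per group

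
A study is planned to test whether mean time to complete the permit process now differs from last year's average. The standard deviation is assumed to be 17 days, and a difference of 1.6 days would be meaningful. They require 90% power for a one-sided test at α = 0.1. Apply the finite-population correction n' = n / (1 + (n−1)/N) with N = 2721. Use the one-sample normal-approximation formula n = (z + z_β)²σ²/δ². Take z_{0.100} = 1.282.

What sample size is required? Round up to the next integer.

n = 584

n = (z_α + z_β)² · σ² / δ²
  = (1.282 + 1.282)² · 17² / 1.6²
  = 6.5741 · 289 / 2.56
  = 742.15
Finite-population correction (N = 2721): 742.15 / (1 + (742.15 − 1)/2721) = 583.28.
Round up → n = 584.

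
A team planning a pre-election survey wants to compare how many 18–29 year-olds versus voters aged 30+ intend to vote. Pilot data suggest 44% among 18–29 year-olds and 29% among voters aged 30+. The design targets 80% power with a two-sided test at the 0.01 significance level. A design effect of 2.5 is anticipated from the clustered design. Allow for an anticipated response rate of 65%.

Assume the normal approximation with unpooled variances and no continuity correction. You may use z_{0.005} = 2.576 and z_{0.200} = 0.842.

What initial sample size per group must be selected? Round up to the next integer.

n = (z_{α/2} + z_β)² · [p₁(1−p₁) + p₂(1−p₂)] / (p₁ − p₂)²
  = (2.576 + 0.842)² · (0.44·0.56 + 0.29·0.71) / (0.15)²
  = (3.418)² · (0.2464 + 0.2059) / 0.0225
  = 11.6827 · 0.4523 / 0.0225
  = 234.85
Design effect: 2.5 × 234.85 = 587.12.
Adjust for 65% response: 587.12 / 0.65 = 903.26.
Round up → n = 904 per group.

n = 904 per group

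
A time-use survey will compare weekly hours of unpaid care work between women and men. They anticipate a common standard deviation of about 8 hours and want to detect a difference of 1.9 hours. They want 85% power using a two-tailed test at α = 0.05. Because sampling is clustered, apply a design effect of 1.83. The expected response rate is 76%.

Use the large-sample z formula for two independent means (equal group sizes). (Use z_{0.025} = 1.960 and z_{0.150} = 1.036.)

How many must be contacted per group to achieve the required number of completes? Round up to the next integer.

n = 767 per group

n = (z_{α/2} + z_β)² · (σ₁² + σ₂²) / δ²
  = (1.960 + 1.036)² · (2·8² = 128) / 1.9²
  = 8.9760 · 128 / 3.61
  = 318.26
Design effect: 1.83 × 318.26 = 582.42.
Adjust for 76% response: 582.42 / 0.76 = 766.34.
Round up → n = 767 per group.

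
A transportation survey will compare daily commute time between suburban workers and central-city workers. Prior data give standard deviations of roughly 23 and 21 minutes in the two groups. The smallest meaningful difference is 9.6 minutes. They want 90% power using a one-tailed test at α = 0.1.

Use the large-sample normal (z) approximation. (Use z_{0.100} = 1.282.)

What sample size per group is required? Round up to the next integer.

n = (z_α + z_β)² · (σ₁² + σ₂²) / δ²
  = (1.282 + 1.282)² · (23² + 21² = 970) / 9.6²
  = 6.5741 · 970 / 92.16
  = 69.19
Round up → n = 70 per group.

n = 70 per group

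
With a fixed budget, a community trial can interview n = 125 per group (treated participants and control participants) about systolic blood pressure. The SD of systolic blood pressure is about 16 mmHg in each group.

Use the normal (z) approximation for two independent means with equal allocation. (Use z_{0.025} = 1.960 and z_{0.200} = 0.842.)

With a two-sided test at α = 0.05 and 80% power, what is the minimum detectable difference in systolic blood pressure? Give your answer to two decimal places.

δ = (z_{α/2} + z_β) · √((σ₁²+σ₂²)/n)
  = (1.960 + 0.842) · √(512/125)
  = 2.802 · √4.096
  = 2.802 · 2.0239
  = 5.6708

Minimum detectable difference ≈ 5.67 mmHg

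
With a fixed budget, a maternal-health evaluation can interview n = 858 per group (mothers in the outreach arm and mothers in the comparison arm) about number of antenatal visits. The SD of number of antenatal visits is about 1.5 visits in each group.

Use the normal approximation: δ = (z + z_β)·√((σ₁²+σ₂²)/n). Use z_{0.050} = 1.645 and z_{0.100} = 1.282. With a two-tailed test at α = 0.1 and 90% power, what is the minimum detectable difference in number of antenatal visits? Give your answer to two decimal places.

δ = (z_{α/2} + z_β) · √((σ₁²+σ₂²)/n)
  = (1.645 + 1.282) · √(4.5/858)
  = 2.927 · √0.00524
  = 2.927 · 0.0724
  = 0.2120

Minimum detectable difference ≈ 0.21 visits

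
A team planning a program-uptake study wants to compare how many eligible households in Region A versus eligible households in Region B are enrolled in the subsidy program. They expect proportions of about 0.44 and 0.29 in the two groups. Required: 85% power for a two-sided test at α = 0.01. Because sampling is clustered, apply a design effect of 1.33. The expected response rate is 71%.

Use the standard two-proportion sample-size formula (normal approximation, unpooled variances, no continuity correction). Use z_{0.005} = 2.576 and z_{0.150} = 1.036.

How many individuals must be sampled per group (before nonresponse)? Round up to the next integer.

n = (z_{α/2} + z_β)² · [p₁(1−p₁) + p₂(1−p₂)] / (p₁ − p₂)²
  = (2.576 + 1.036)² · (0.44·0.56 + 0.29·0.71) / (0.15)²
  = (3.612)² · (0.2464 + 0.2059) / 0.0225
  = 13.0465 · 0.4523 / 0.0225
  = 262.26
Design effect: 1.33 × 262.26 = 348.81.
Adjust for 71% response: 348.81 / 0.71 = 491.28.
Round up → n = 492 per group.

n = 492 per group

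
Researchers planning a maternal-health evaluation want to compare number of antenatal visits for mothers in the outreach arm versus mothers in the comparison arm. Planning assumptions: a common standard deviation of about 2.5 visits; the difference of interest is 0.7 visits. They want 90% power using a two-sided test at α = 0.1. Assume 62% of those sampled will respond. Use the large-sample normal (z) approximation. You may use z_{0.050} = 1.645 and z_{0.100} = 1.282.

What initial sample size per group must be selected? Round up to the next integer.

n = 353 per group

n = (z_{α/2} + z_β)² · (σ₁² + σ₂²) / δ²
  = (1.645 + 1.282)² · (2·2.5² = 12.5) / 0.7²
  = 8.5673 · 12.5 / 0.49
  = 218.55
Adjust for 62% response: 218.55 / 0.62 = 352.51.
Round up → n = 353 per group.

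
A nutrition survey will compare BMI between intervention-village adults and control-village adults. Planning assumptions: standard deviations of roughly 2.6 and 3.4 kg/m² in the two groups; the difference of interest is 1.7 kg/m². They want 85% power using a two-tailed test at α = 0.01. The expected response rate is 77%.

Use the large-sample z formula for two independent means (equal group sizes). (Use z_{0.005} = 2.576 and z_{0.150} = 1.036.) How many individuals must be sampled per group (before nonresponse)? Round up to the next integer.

n = (z_{α/2} + z_β)² · (σ₁² + σ₂²) / δ²
  = (2.576 + 1.036)² · (2.6² + 3.4² = 18.32) / 1.7²
  = 13.0465 · 18.32 / 2.89
  = 82.70
Adjust for 77% response: 82.70 / 0.77 = 107.41.
Round up → n = 108 per group.

n = 108 per group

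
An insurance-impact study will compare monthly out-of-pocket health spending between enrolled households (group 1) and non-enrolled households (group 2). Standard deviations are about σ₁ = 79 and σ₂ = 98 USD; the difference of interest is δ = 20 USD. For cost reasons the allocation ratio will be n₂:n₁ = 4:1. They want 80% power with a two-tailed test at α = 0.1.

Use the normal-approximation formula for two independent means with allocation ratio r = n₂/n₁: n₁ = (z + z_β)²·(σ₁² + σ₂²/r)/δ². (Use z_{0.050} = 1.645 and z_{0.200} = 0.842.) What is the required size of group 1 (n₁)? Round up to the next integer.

n₁ = (z_{α/2} + z_β)² · (σ₁² + σ₂²/r) / δ²
   = (1.645 + 0.842)² · (79² + 98²/4) / 20²
   = 6.1852 · (6241 + 2401) / 400
   = 6.1852 · 8642 / 400
   = 133.63
Round up → n₁ = 134; n₂ = r·n₁ = 4 × 134 = 536.

n₁ = 134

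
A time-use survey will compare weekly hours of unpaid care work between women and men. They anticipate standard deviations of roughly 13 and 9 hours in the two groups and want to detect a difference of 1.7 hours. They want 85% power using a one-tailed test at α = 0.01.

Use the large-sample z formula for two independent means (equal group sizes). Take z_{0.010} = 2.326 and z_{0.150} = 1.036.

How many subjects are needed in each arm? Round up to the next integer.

n = (z_α + z_β)² · (σ₁² + σ₂²) / δ²
  = (2.326 + 1.036)² · (13² + 9² = 250) / 1.7²
  = 11.3030 · 250 / 2.89
  = 977.77
Round up → n = 978 per group.

n = 978 per group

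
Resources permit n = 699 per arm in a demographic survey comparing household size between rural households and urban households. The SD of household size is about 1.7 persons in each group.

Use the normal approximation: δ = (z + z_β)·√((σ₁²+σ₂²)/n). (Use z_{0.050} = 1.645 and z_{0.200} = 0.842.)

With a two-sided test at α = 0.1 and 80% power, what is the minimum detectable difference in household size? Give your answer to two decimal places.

Minimum detectable difference ≈ 0.23 persons

δ = (z_{α/2} + z_β) · √((σ₁²+σ₂²)/n)
  = (1.645 + 0.842) · √(5.78/699)
  = 2.487 · √0.00827
  = 2.487 · 0.0909
  = 0.2262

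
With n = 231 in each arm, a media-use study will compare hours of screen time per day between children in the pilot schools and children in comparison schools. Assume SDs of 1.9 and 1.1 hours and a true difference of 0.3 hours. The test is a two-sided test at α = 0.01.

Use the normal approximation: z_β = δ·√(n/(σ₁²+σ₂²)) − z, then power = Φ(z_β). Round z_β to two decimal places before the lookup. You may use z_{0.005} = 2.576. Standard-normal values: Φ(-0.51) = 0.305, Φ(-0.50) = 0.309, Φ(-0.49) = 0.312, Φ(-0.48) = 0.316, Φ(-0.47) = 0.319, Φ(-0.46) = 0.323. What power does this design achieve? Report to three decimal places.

z_β = δ·√(n/(σ₁²+σ₂²)) − z_{α/2}
    = 0.3 · √(231/4.82) − 2.576
    = 0.3 · 6.92281 − 2.576
    = 2.0768 − 2.576 = -0.4992 → -0.50
Power = Φ(-0.50) = 0.309.

Power ≈ 0.309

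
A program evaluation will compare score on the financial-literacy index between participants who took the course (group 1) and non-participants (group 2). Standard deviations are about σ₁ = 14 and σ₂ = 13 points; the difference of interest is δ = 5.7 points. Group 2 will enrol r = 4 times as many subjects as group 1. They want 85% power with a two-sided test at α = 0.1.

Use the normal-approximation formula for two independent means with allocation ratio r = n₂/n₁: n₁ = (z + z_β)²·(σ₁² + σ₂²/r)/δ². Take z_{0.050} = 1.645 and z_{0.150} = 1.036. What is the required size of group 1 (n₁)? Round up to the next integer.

n₁ = (z_{α/2} + z_β)² · (σ₁² + σ₂²/r) / δ²
   = (1.645 + 1.036)² · (14² + 13²/4) / 5.7²
   = 7.1878 · (196 + 42.25) / 32.49
   = 7.1878 · 238.25 / 32.49
   = 52.71
Round up → n₁ = 53; n₂ = r·n₁ = 4 × 53 = 212.

n₁ = 53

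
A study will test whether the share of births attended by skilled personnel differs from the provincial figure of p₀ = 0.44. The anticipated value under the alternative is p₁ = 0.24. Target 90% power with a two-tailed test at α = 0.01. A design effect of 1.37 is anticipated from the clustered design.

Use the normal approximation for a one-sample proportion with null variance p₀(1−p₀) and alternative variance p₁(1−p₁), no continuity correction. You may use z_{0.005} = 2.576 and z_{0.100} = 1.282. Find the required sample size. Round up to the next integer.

n = [z_{α/2}·√(p₀q₀) + z_β·√(p₁q₁)]² / (p₁ − p₀)²
  = [2.576·√(0.44·0.56) + 1.282·√(0.24·0.76)]² / (-0.20)²
  = [2.576·0.4964 + 1.282·0.4271]² / 0.0400
  = [1.8262]² / 0.0400
  = 83.38
Design effect: 1.37 × 83.38 = 114.23.
Round up → n = 115.

n = 115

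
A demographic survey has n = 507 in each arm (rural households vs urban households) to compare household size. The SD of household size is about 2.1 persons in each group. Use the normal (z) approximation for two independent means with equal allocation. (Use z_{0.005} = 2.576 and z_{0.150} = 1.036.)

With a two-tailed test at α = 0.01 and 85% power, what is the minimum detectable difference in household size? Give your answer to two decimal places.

Minimum detectable difference ≈ 0.48 persons

δ = (z_{α/2} + z_β) · √((σ₁²+σ₂²)/n)
  = (2.576 + 1.036) · √(8.82/507)
  = 3.612 · √0.0174
  = 3.612 · 0.1319
  = 0.4764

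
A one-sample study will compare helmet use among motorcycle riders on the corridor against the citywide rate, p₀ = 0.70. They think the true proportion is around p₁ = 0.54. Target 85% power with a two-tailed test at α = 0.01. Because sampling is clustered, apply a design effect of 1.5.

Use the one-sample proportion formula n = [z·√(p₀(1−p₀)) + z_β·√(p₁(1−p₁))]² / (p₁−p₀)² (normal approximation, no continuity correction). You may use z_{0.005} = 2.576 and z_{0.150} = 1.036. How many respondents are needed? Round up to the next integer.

n = 169

n = [z_{α/2}·√(p₀q₀) + z_β·√(p₁q₁)]² / (p₁ − p₀)²
  = [2.576·√(0.70·0.30) + 1.036·√(0.54·0.46)]² / (-0.16)²
  = [2.576·0.4583 + 1.036·0.4984]² / 0.0256
  = [1.6968]² / 0.0256
  = 112.47
Design effect: 1.5 × 112.47 = 168.70.
Round up → n = 169.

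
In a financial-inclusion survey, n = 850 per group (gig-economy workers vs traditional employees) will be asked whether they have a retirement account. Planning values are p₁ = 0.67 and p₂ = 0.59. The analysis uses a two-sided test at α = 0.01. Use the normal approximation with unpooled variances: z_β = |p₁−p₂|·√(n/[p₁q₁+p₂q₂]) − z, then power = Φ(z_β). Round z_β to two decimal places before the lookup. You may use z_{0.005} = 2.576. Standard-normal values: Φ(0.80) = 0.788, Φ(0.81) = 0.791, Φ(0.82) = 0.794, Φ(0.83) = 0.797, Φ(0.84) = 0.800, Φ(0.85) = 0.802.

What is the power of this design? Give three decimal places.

z_β = |p₁−p₂|·√(n/[p₁q₁+p₂q₂]) − z_{α/2}
    = 0.08 · √(850/0.4630) − 2.576
    = 0.08 · 42.8469 − 2.576
    = 3.4277 − 2.576 = 0.8517 → 0.85
Power = Φ(0.85) = 0.802.

Power ≈ 0.802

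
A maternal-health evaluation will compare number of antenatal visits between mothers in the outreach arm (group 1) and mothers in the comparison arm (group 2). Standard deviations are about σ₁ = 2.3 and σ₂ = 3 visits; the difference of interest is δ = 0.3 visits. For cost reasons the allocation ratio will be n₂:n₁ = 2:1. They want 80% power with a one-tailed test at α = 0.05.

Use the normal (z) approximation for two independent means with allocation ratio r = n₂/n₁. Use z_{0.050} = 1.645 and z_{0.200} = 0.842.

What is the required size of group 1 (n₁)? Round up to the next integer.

n₁ = 673

n₁ = (z_α + z_β)² · (σ₁² + σ₂²/r) / δ²
   = (1.645 + 0.842)² · (2.3² + 3²/2) / 0.3²
   = 6.1852 · (5.29 + 4.5) / 0.09
   = 6.1852 · 9.79 / 0.09
   = 672.81
Round up → n₁ = 673; n₂ = r·n₁ = 2 × 673 = 1346.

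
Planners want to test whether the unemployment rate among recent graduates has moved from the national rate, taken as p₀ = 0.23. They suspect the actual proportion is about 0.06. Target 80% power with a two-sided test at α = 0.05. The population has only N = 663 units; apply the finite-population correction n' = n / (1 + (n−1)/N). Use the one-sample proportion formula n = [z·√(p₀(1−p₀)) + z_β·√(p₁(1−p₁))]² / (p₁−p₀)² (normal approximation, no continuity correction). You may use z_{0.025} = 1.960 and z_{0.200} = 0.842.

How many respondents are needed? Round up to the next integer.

n = [z_{α/2}·√(p₀q₀) + z_β·√(p₁q₁)]² / (p₁ − p₀)²
  = [1.960·√(0.23·0.77) + 0.842·√(0.06·0.94)]² / (-0.17)²
  = [1.960·0.4208 + 0.842·0.2375]² / 0.0289
  = [1.0248]² / 0.0289
  = 36.34
Finite-population correction (N = 663): 36.34 / (1 + (36.34 − 1)/663) = 34.50.
Round up → n = 35.

n = 35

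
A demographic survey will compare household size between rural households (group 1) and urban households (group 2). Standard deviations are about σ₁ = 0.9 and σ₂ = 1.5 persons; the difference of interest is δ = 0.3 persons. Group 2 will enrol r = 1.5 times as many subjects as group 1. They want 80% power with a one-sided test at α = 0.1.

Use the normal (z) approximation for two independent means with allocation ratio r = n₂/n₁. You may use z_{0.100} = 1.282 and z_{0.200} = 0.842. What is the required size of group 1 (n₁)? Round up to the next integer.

n₁ = 116

n₁ = (z_α + z_β)² · (σ₁² + σ₂²/r) / δ²
   = (1.282 + 0.842)² · (0.9² + 1.5²/1.5) / 0.3²
   = 4.5114 · (0.81 + 1.5) / 0.09
   = 4.5114 · 2.31 / 0.09
   = 115.79
Round up → n₁ = 116; n₂ = r·n₁ = 1.5 × 116 = 174.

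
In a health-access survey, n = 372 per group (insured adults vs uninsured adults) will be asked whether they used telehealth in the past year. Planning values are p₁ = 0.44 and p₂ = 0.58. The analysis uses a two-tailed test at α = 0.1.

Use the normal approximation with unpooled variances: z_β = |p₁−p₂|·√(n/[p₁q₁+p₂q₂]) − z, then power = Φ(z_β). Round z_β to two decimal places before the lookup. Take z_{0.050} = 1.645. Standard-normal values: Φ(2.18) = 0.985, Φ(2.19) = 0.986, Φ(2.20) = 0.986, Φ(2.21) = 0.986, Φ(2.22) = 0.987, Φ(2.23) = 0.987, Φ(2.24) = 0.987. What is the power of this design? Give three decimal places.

z_β = |p₁−p₂|·√(n/[p₁q₁+p₂q₂]) − z_{α/2}
    = 0.14 · √(372/0.4900) − 1.645
    = 0.14 · 27.5533 − 1.645
    = 3.8575 − 1.645 = 2.2125 → 2.21
Power = Φ(2.21) = 0.986.

Power ≈ 0.986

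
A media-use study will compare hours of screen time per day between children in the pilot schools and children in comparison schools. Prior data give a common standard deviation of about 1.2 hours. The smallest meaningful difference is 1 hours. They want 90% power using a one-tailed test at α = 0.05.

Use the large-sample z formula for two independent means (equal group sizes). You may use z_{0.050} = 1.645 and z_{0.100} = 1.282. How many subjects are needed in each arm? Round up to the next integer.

n = 25 per group

n = (z_α + z_β)² · (σ₁² + σ₂²) / δ²
  = (1.645 + 1.282)² · (2·1.2² = 2.88) / 1²
  = 8.5673 · 2.88 / 1
  = 24.67
Round up → n = 25 per group.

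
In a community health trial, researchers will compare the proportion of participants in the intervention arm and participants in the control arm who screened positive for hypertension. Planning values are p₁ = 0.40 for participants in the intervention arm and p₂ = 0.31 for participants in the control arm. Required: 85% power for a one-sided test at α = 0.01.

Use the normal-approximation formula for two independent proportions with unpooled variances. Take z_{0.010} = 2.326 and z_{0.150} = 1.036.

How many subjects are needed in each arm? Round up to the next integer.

n = (z_α + z_β)² · [p₁(1−p₁) + p₂(1−p₂)] / (p₁ − p₂)²
  = (2.326 + 1.036)² · (0.40·0.60 + 0.31·0.69) / (0.09)²
  = (3.362)² · (0.2400 + 0.2139) / 0.0081
  = 11.3030 · 0.4539 / 0.0081
  = 633.39
Round up → n = 634 per group.

n = 634 per group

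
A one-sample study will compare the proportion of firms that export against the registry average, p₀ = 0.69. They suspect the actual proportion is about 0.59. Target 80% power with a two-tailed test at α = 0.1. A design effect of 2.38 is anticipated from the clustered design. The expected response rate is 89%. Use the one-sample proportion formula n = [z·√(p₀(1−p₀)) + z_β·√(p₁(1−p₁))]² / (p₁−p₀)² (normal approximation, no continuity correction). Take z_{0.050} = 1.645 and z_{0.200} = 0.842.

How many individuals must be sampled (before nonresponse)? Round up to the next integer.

n = 370

n = [z_{α/2}·√(p₀q₀) + z_β·√(p₁q₁)]² / (p₁ − p₀)²
  = [1.645·√(0.69·0.31) + 0.842·√(0.59·0.41)]² / (-0.10)²
  = [1.645·0.4625 + 0.842·0.4918]² / 0.0100
  = [1.1749]² / 0.0100
  = 138.04
Design effect: 2.38 × 138.04 = 328.55.
Adjust for 89% response: 328.55 / 0.89 = 369.15.
Round up → n = 370.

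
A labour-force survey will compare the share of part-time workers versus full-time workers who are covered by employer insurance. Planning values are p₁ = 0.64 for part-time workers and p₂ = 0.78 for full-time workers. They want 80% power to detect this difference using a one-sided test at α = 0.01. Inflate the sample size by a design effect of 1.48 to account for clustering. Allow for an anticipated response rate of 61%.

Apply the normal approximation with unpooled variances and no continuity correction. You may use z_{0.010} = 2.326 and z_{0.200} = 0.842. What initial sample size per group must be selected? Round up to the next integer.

n = (z_α + z_β)² · [p₁(1−p₁) + p₂(1−p₂)] / (p₁ − p₂)²
  = (2.326 + 0.842)² · (0.64·0.36 + 0.78·0.22) / (-0.14)²
  = (3.168)² · (0.2304 + 0.1716) / 0.0196
  = 10.0362 · 0.4020 / 0.0196
  = 205.85
Design effect: 1.48 × 205.85 = 304.65.
Adjust for 61% response: 304.65 / 0.61 = 499.43.
Round up → n = 500 per group.

n = 500 per group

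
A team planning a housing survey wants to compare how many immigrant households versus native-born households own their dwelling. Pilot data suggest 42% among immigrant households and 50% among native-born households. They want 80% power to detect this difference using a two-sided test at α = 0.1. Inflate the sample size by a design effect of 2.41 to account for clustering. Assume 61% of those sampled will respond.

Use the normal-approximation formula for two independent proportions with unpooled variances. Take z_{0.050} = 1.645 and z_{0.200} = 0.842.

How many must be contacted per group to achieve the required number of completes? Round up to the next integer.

n = (z_{α/2} + z_β)² · [p₁(1−p₁) + p₂(1−p₂)] / (p₁ − p₂)²
  = (1.645 + 0.842)² · (0.42·0.58 + 0.50·0.50) / (-0.08)²
  = (2.487)² · (0.2436 + 0.2500) / 0.0064
  = 6.1852 · 0.4936 / 0.0064
  = 477.03
Design effect: 2.41 × 477.03 = 1149.65.
Adjust for 61% response: 1149.65 / 0.61 = 1884.66.
Round up → n = 1885 per group.

n = 1885 per group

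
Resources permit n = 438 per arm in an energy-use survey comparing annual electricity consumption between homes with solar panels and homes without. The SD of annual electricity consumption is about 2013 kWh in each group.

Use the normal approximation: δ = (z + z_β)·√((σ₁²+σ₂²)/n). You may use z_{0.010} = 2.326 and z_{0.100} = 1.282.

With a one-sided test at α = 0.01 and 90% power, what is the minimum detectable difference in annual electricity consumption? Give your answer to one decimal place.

δ = (z_α + z_β) · √((σ₁²+σ₂²)/n)
  = (2.326 + 1.282) · √(8104338/438)
  = 3.608 · √18503.1
  = 3.608 · 136.0259
  = 490.7816

Minimum detectable difference ≈ 490.8 kWh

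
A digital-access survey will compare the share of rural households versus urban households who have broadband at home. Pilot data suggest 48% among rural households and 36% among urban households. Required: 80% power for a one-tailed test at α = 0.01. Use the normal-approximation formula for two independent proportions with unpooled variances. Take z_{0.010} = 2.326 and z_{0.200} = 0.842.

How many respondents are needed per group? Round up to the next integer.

n = 335 per group

n = (z_α + z_β)² · [p₁(1−p₁) + p₂(1−p₂)] / (p₁ − p₂)²
  = (2.326 + 0.842)² · (0.48·0.52 + 0.36·0.64) / (0.12)²
  = (3.168)² · (0.2496 + 0.2304) / 0.0144
  = 10.0362 · 0.4800 / 0.0144
  = 334.54
Round up → n = 335 per group.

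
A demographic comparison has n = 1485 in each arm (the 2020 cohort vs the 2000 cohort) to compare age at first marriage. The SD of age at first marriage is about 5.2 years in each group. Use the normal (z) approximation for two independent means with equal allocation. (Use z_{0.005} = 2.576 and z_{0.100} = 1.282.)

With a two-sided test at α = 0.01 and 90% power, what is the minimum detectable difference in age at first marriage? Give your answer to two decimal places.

Minimum detectable difference ≈ 0.74 years

δ = (z_{α/2} + z_β) · √((σ₁²+σ₂²)/n)
  = (2.576 + 1.282) · √(54.08/1485)
  = 3.858 · √0.03642
  = 3.858 · 0.1908
  = 0.7362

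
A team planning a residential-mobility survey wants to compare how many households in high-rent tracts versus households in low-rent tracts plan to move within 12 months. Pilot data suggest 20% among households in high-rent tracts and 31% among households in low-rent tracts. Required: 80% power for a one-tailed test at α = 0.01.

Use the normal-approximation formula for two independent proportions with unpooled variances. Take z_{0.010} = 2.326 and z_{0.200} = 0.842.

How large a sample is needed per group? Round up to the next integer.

n = 311 per group

n = (z_α + z_β)² · [p₁(1−p₁) + p₂(1−p₂)] / (p₁ − p₂)²
  = (2.326 + 0.842)² · (0.20·0.80 + 0.31·0.69) / (-0.11)²
  = (3.168)² · (0.1600 + 0.2139) / 0.0121
  = 10.0362 · 0.3739 / 0.0121
  = 310.13
Round up → n = 311 per group.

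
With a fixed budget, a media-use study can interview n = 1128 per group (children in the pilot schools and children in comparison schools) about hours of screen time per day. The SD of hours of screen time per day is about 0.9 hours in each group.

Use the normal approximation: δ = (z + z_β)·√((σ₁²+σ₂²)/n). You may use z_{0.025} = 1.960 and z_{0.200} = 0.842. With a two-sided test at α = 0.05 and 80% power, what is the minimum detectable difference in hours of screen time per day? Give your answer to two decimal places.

δ = (z_{α/2} + z_β) · √((σ₁²+σ₂²)/n)
  = (1.960 + 0.842) · √(1.62/1128)
  = 2.802 · √0.00144
  = 2.802 · 0.0379
  = 0.1062

Minimum detectable difference ≈ 0.11 hours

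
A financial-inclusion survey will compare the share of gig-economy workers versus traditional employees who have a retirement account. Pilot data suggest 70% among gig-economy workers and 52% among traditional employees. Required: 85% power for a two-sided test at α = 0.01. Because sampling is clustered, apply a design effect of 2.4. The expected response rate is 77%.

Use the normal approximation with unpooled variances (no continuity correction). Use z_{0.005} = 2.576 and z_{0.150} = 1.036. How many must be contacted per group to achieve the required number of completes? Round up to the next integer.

n = 577 per group

n = (z_{α/2} + z_β)² · [p₁(1−p₁) + p₂(1−p₂)] / (p₁ − p₂)²
  = (2.576 + 1.036)² · (0.70·0.30 + 0.52·0.48) / (0.18)²
  = (3.612)² · (0.2100 + 0.2496) / 0.0324
  = 13.0465 · 0.4596 / 0.0324
  = 185.07
Design effect: 2.4 × 185.07 = 444.16.
Adjust for 77% response: 444.16 / 0.77 = 576.83.
Round up → n = 577 per group.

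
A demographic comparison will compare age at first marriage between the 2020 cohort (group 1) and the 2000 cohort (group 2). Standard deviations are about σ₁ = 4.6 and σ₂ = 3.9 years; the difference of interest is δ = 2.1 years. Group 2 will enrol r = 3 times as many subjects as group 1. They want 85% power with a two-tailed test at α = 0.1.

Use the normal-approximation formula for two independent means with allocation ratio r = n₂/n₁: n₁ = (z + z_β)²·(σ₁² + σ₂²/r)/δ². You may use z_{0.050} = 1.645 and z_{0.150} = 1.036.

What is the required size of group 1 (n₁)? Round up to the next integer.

n₁ = 43

n₁ = (z_{α/2} + z_β)² · (σ₁² + σ₂²/r) / δ²
   = (1.645 + 1.036)² · (4.6² + 3.9²/3) / 2.1²
   = 7.1878 · (21.16 + 5.07) / 4.41
   = 7.1878 · 26.23 / 4.41
   = 42.75
Round up → n₁ = 43; n₂ = r·n₁ = 3 × 43 = 129.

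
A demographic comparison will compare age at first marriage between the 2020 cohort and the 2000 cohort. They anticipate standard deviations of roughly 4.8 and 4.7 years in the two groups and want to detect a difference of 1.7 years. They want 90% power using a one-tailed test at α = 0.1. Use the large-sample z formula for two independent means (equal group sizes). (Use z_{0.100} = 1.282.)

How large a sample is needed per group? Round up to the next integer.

n = 103 per group

n = (z_α + z_β)² · (σ₁² + σ₂²) / δ²
  = (1.282 + 1.282)² · (4.8² + 4.7² = 45.13) / 1.7²
  = 6.5741 · 45.13 / 2.89
  = 102.66
Round up → n = 103 per group.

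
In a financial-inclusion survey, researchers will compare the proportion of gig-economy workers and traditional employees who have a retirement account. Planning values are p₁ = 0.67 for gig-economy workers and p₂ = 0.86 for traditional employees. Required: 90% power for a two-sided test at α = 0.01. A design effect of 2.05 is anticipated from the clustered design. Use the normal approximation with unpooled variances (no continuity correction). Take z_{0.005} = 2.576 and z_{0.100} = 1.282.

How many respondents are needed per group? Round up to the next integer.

n = (z_{α/2} + z_β)² · [p₁(1−p₁) + p₂(1−p₂)] / (p₁ − p₂)²
  = (2.576 + 1.282)² · (0.67·0.33 + 0.86·0.14) / (-0.19)²
  = (3.858)² · (0.2211 + 0.1204) / 0.0361
  = 14.8842 · 0.3415 / 0.0361
  = 140.80
Design effect: 2.05 × 140.80 = 288.64.
Round up → n = 289 per group.

n = 289 per group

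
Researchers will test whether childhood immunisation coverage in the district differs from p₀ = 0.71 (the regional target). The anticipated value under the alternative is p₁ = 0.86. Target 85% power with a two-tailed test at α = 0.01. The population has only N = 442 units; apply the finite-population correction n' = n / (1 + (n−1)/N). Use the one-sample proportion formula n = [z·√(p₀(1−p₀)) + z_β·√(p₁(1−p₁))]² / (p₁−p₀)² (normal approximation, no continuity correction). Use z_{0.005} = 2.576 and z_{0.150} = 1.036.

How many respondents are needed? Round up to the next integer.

n = 85

n = [z_{α/2}·√(p₀q₀) + z_β·√(p₁q₁)]² / (p₁ − p₀)²
  = [2.576·√(0.71·0.29) + 1.036·√(0.86·0.14)]² / (0.15)²
  = [2.576·0.4538 + 1.036·0.3470]² / 0.0225
  = [1.5284]² / 0.0225
  = 103.82
Finite-population correction (N = 442): 103.82 / (1 + (103.82 − 1)/442) = 84.23.
Round up → n = 85.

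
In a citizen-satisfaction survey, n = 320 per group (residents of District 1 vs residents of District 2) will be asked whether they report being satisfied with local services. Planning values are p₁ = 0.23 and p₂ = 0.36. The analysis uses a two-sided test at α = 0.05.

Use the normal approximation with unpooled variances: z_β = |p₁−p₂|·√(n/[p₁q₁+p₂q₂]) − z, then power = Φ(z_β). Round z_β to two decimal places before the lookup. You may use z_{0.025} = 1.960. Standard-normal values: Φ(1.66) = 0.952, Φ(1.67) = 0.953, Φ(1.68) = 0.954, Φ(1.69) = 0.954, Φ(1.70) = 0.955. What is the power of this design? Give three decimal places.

Power ≈ 0.954

z_β = |p₁−p₂|·√(n/[p₁q₁+p₂q₂]) − z_{α/2}
    = 0.13 · √(320/0.4075) − 1.960
    = 0.13 · 28.0228 − 1.960
    = 3.6430 − 1.960 = 1.6830 → 1.68
Power = Φ(1.68) = 0.954.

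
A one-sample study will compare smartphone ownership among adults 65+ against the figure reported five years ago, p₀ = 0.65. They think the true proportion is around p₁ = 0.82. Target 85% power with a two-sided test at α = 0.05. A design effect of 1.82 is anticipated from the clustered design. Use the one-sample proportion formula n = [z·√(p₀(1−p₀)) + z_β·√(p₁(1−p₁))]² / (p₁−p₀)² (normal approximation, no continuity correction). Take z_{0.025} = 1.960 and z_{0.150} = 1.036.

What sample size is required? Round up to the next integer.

n = [z_{α/2}·√(p₀q₀) + z_β·√(p₁q₁)]² / (p₁ − p₀)²
  = [1.960·√(0.65·0.35) + 1.036·√(0.82·0.18)]² / (0.17)²
  = [1.960·0.4770 + 1.036·0.3842]² / 0.0289
  = [1.3329]² / 0.0289
  = 61.47
Design effect: 1.82 × 61.47 = 111.88.
Round up → n = 112.

n = 112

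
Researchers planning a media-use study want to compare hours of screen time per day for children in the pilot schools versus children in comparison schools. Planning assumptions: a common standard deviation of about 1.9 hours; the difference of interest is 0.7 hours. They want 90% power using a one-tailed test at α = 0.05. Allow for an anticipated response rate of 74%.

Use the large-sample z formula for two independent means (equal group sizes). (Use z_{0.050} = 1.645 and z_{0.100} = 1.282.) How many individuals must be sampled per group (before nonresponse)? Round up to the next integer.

n = (z_α + z_β)² · (σ₁² + σ₂²) / δ²
  = (1.645 + 1.282)² · (2·1.9² = 7.22) / 0.7²
  = 8.5673 · 7.22 / 0.49
  = 126.24
Adjust for 74% response: 126.24 / 0.74 = 170.59.
Round up → n = 171 per group.

n = 171 per group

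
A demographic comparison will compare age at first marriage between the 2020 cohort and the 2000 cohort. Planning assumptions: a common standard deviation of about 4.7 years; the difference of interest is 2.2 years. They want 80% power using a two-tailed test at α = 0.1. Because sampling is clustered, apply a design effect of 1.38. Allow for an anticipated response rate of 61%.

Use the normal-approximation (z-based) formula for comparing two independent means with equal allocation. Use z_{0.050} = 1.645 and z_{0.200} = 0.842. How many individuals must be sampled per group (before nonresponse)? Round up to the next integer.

n = (z_{α/2} + z_β)² · (σ₁² + σ₂²) / δ²
  = (1.645 + 0.842)² · (2·4.7² = 44.18) / 2.2²
  = 6.1852 · 44.18 / 4.84
  = 56.46
Design effect: 1.38 × 56.46 = 77.91.
Adjust for 61% response: 77.91 / 0.61 = 127.73.
Round up → n = 128 per group.

n = 128 per group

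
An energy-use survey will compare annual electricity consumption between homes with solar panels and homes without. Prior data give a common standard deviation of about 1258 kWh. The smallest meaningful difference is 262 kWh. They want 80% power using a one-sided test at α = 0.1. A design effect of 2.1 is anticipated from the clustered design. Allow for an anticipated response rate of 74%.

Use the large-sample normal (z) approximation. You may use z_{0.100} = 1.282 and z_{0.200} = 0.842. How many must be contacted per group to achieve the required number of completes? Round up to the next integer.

n = 591 per group

n = (z_α + z_β)² · (σ₁² + σ₂²) / δ²
  = (1.282 + 0.842)² · (2·1258² = 3165128) / 262²
  = 4.5114 · 3165128 / 68644
  = 208.02
Design effect: 2.1 × 208.02 = 436.83.
Adjust for 74% response: 436.83 / 0.74 = 590.32.
Round up → n = 591 per group.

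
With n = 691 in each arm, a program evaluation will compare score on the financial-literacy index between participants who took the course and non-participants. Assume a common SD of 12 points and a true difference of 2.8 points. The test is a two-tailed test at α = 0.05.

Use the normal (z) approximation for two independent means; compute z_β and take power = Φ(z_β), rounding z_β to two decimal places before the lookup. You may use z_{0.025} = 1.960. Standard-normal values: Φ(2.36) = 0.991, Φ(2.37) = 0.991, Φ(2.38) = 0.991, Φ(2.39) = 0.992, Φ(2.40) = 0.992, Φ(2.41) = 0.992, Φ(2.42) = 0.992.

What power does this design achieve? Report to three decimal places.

z_β = δ·√(n/(σ₁²+σ₂²)) − z_{α/2}
    = 2.8 · √(691/288) − 1.960
    = 2.8 · 1.54897 − 1.960
    = 4.3371 − 1.960 = 2.3771 → 2.38
Power = Φ(2.38) = 0.991.

Power ≈ 0.991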